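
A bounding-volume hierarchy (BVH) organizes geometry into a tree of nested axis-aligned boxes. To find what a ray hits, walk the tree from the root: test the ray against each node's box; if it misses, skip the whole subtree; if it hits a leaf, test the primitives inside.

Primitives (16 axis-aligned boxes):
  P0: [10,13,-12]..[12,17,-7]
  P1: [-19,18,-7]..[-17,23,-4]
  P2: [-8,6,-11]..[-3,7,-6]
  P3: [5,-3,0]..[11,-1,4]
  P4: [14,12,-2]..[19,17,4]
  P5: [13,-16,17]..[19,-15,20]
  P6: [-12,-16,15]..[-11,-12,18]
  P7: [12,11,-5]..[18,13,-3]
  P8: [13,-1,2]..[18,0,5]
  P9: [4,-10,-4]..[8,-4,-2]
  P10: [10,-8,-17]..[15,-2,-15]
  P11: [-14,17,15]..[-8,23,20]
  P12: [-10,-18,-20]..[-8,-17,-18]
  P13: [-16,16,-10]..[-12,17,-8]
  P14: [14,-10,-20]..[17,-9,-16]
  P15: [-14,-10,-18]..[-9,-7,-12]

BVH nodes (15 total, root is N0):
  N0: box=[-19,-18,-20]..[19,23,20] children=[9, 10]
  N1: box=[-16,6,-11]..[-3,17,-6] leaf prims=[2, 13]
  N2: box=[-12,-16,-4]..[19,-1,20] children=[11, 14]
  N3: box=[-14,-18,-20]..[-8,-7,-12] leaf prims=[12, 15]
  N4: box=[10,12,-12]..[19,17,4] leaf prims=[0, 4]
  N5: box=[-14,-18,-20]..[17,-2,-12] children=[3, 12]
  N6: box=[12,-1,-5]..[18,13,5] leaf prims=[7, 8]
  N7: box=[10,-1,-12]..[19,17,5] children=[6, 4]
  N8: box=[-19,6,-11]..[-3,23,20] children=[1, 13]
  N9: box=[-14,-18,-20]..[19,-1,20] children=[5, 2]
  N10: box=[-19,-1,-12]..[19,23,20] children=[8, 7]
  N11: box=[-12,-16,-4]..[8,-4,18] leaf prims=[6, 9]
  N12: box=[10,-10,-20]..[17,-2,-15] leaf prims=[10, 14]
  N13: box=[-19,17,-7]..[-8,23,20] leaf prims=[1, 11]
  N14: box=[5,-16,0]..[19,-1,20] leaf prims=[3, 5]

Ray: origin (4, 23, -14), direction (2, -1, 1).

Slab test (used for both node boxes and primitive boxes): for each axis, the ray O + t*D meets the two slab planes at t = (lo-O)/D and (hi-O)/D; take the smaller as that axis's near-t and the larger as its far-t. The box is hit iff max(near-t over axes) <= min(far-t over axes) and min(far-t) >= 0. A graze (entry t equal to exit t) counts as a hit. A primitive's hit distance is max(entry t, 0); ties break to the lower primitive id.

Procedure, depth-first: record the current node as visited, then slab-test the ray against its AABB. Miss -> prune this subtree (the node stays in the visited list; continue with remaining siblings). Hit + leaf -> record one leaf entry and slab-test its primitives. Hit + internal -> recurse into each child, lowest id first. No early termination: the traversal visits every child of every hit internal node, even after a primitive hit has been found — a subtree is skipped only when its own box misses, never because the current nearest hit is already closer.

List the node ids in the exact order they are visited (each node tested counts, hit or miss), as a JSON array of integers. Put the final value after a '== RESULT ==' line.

Walk:
N0 x:[-23/2,15/2] y:[0,41] z:[-6,34] -> hit [0,15/2], descend [9, 10]
  N9 x:[-9,15/2] y:[24,41] z:[-6,34] -> miss, prune
  N10 x:[-23/2,15/2] y:[0,24] z:[2,34] -> hit [2,15/2], descend [7, 8]
    N7 x:[3,15/2] y:[6,24] z:[2,19] -> hit [6,15/2], descend [4, 6]
      N4 x:[3,15/2] y:[6,11] z:[2,18] -> hit [6,15/2] leaf, test {P0(miss), P4(miss)}
      N6 x:[4,7] y:[10,24] z:[9,19] -> miss, prune
    N8 x:[-23/2,-7/2] y:[0,17] z:[3,34] -> miss, prune

Summary -> nodes [0, 9, 10, 7, 4, 6, 8]; box-tests=7; leaf-entries=1; first=miss

== RESULT ==
[0, 9, 10, 7, 4, 6, 8]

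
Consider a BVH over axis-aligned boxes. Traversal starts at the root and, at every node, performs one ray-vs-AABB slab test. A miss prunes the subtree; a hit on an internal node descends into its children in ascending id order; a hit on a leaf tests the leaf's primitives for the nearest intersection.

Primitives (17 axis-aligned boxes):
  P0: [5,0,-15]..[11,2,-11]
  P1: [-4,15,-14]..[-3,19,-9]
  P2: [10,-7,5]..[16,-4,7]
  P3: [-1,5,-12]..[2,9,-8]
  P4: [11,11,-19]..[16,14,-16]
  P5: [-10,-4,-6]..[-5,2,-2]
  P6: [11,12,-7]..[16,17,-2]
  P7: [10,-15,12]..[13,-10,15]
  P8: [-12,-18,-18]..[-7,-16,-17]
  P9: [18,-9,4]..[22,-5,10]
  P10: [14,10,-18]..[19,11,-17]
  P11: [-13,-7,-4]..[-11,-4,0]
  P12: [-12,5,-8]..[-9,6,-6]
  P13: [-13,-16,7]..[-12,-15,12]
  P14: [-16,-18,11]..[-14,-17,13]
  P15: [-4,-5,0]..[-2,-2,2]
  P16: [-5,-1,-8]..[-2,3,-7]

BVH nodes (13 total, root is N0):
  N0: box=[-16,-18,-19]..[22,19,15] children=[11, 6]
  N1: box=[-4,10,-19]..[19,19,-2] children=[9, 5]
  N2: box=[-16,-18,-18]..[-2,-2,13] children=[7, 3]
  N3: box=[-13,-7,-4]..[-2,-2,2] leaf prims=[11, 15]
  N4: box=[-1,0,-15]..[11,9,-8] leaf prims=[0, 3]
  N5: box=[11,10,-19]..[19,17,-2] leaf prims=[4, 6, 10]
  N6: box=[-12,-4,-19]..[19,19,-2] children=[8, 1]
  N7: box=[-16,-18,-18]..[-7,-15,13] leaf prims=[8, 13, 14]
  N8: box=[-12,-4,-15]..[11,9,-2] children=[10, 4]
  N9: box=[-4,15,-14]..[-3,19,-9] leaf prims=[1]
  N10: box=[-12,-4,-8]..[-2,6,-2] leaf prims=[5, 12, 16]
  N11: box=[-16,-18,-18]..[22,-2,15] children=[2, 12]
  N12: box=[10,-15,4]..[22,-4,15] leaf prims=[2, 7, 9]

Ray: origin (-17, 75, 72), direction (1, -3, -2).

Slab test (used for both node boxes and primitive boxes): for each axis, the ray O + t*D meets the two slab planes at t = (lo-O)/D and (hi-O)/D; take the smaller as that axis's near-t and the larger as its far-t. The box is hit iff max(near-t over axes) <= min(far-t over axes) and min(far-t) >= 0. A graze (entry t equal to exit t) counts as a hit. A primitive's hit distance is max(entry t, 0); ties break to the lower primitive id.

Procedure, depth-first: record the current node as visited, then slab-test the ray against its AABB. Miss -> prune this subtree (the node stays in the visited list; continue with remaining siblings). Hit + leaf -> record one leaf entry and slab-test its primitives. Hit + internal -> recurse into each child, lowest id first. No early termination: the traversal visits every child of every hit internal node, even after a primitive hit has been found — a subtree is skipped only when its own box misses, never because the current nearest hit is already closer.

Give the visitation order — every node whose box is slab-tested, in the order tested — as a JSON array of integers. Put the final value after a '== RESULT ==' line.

Walk:
N0 x:[1,39] y:[56/3,31] z:[57/2,91/2] -> hit [57/2,31], descend [6, 11]
  N6 x:[5,36] y:[56/3,79/3] z:[37,91/2] -> miss, prune
  N11 x:[1,39] y:[77/3,31] z:[57/2,45] -> hit [57/2,31], descend [2, 12]
    N2 x:[1,15] y:[77/3,31] z:[59/2,45] -> miss, prune
    N12 x:[27,39] y:[79/3,30] z:[57/2,34] -> hit [57/2,30] leaf, test {P2(miss), P7@t=57/2, P9(miss)}

5 AABB tests over nodes [0, 6, 11, 2, 12]; 1 leaf entered; closest P7.

== RESULT ==
[0, 6, 11, 2, 12]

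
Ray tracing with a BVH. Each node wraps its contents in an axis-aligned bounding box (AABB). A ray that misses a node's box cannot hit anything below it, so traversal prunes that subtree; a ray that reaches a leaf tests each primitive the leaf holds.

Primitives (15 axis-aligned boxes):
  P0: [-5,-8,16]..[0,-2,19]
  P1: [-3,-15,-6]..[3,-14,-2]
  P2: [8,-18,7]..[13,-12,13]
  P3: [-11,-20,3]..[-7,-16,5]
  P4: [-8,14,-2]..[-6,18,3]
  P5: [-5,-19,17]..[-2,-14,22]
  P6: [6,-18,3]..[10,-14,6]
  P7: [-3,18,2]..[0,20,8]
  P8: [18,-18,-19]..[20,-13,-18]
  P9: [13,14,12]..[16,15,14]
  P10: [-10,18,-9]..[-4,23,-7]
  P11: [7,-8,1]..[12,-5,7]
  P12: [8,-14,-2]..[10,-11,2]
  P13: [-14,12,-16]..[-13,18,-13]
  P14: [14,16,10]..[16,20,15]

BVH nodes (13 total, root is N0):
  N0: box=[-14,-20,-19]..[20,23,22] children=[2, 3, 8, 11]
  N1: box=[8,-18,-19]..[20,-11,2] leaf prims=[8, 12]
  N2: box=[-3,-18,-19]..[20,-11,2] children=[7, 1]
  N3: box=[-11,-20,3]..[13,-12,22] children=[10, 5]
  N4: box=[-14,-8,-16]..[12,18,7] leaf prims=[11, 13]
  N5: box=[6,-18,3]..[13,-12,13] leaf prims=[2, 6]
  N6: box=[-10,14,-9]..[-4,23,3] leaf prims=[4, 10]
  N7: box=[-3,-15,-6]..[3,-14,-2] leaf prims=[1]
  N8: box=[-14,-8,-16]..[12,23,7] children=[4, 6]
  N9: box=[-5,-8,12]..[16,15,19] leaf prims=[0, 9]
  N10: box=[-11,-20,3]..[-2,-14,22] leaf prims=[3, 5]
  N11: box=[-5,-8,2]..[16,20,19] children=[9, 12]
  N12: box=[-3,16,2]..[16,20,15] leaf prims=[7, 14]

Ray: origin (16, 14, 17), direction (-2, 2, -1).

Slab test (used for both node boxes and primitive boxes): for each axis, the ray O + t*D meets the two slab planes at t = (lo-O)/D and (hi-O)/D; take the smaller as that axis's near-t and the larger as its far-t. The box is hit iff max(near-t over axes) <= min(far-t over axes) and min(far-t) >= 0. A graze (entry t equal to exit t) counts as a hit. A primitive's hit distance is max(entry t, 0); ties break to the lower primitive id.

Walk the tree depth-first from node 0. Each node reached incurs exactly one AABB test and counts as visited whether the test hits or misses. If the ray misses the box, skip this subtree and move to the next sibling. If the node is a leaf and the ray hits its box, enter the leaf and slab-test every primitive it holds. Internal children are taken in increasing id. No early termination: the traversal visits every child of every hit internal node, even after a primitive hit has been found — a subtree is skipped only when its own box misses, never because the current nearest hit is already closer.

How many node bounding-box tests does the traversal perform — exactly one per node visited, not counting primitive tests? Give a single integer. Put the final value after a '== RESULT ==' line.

Traverse from the root:
N0 x:[-2,15] y:[-17,9/2] z:[-5,36] -> hit [-2,9/2], descend [2, 3, 8, 11]
  N2 x:[-2,19/2] y:[-16,-25/2] z:[15,36] -> miss, prune
  N3 x:[3/2,27/2] y:[-17,-13] z:[-5,14] -> miss, prune
  N8 x:[2,15] y:[-11,9/2] z:[10,33] -> miss, prune
  N11 x:[0,21/2] y:[-11,3] z:[-2,15] -> hit [0,3], descend [9, 12]
    N9 x:[0,21/2] y:[-11,1/2] z:[-2,5] -> hit [0,1/2] leaf, test {P0(miss), P9(miss)}
    N12 x:[0,19/2] y:[1,3] z:[2,15] -> hit [2,3] leaf, test {P7(miss), P14(miss)}

7 AABB tests over nodes [0, 2, 3, 8, 11, 9, 12]; 2 leaves entered; closest miss.

== RESULT ==
7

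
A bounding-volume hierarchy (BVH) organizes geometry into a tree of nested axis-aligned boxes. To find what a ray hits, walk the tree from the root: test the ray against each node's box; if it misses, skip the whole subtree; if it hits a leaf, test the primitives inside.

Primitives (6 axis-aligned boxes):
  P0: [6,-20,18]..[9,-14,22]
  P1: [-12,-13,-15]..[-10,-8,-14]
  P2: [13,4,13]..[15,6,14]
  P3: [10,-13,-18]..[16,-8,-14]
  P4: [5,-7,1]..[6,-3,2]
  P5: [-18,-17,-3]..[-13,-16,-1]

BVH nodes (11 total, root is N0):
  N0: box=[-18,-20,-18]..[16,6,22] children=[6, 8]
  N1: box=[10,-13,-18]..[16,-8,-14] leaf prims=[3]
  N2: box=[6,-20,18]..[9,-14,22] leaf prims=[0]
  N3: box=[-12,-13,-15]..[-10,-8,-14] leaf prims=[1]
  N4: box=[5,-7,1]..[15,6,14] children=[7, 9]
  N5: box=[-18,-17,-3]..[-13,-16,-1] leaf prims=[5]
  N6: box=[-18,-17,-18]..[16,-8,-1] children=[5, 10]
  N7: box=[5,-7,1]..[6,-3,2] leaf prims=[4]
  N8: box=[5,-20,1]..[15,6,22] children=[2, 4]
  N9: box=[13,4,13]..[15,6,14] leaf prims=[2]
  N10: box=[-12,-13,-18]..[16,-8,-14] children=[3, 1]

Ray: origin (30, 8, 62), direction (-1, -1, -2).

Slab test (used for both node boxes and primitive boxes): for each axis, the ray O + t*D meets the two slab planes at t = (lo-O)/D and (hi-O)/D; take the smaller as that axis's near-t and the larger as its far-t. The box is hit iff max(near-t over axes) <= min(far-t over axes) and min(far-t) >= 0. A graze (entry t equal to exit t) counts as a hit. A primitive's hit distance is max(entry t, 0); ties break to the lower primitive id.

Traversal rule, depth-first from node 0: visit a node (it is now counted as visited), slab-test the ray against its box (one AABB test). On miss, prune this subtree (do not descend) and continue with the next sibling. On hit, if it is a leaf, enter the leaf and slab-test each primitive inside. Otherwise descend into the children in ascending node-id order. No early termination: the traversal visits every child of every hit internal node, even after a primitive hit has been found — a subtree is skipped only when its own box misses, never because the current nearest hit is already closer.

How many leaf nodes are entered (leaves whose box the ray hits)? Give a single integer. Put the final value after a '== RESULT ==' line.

Walk:
N0 x:[14,48] y:[2,28] z:[20,40] -> hit [20,28], descend [6, 8]
  N6 x:[14,48] y:[16,25] z:[63/2,40] -> miss, prune
  N8 x:[15,25] y:[2,28] z:[20,61/2] -> hit [20,25], descend [2, 4]
    N2 x:[21,24] y:[22,28] z:[20,22] -> hit [22,22] leaf, test {P0@t=22}
    N4 x:[15,25] y:[2,15] z:[24,61/2] -> miss, prune

Summary -> nodes [0, 6, 8, 2, 4]; box-tests=5; leaf-entries=1; first=P0

== RESULT ==
1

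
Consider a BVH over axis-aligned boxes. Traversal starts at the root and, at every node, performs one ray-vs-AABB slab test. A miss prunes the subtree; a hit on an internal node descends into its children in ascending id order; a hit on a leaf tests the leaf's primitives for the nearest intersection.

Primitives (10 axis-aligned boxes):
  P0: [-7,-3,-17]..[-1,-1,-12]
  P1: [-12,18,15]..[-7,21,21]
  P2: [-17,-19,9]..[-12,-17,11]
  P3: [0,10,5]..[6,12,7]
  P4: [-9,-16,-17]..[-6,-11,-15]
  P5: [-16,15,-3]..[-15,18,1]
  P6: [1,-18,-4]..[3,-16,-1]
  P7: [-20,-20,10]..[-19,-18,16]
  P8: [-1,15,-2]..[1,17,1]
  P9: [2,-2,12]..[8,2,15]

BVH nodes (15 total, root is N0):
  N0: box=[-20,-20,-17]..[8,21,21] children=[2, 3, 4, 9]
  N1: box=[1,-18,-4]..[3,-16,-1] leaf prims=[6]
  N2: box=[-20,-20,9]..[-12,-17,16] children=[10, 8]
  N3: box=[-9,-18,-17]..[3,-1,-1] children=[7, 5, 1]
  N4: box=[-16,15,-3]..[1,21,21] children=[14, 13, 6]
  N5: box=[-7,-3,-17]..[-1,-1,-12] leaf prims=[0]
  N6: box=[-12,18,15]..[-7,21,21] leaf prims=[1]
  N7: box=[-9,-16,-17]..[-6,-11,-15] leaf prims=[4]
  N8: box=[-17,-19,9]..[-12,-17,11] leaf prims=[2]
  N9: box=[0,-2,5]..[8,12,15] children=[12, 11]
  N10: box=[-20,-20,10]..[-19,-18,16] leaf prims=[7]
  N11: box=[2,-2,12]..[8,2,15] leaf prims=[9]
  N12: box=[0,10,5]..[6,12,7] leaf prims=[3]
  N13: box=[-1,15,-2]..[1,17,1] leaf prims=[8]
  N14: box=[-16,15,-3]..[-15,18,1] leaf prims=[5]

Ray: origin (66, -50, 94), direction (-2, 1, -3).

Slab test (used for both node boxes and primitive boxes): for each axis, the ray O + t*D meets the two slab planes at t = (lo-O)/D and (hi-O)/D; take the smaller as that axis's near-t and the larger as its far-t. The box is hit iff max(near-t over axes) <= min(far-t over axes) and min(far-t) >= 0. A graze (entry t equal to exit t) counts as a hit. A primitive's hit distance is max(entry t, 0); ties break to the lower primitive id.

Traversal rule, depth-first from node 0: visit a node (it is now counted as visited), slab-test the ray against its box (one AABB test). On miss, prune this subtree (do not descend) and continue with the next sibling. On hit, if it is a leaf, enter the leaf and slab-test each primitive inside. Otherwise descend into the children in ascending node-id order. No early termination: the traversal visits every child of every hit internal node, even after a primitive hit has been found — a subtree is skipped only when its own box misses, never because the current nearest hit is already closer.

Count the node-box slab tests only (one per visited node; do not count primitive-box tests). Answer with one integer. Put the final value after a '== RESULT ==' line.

Traverse from the root:
N0 x:[29,43] y:[30,71] z:[73/3,37] -> hit [30,37], descend [2, 3, 4, 9]
  N2 x:[39,43] y:[30,33] z:[26,85/3] -> miss, prune
  N3 x:[63/2,75/2] y:[32,49] z:[95/3,37] -> hit [32,37], descend [1, 5, 7]
    N1 x:[63/2,65/2] y:[32,34] z:[95/3,98/3] -> hit [32,65/2] leaf, test {P6@t=32}
    N5 x:[67/2,73/2] y:[47,49] z:[106/3,37] -> miss, prune
    N7 x:[36,75/2] y:[34,39] z:[109/3,37] -> hit [109/3,37] leaf, test {P4@t=109/3}
  N4 x:[65/2,41] y:[65,71] z:[73/3,97/3] -> miss, prune
  N9 x:[29,33] y:[48,62] z:[79/3,89/3] -> miss, prune

Visited [0, 2, 3, 1, 5, 7, 4, 9]. Tests: 8 box, 2 leaf. Nearest: P6.

== RESULT ==
8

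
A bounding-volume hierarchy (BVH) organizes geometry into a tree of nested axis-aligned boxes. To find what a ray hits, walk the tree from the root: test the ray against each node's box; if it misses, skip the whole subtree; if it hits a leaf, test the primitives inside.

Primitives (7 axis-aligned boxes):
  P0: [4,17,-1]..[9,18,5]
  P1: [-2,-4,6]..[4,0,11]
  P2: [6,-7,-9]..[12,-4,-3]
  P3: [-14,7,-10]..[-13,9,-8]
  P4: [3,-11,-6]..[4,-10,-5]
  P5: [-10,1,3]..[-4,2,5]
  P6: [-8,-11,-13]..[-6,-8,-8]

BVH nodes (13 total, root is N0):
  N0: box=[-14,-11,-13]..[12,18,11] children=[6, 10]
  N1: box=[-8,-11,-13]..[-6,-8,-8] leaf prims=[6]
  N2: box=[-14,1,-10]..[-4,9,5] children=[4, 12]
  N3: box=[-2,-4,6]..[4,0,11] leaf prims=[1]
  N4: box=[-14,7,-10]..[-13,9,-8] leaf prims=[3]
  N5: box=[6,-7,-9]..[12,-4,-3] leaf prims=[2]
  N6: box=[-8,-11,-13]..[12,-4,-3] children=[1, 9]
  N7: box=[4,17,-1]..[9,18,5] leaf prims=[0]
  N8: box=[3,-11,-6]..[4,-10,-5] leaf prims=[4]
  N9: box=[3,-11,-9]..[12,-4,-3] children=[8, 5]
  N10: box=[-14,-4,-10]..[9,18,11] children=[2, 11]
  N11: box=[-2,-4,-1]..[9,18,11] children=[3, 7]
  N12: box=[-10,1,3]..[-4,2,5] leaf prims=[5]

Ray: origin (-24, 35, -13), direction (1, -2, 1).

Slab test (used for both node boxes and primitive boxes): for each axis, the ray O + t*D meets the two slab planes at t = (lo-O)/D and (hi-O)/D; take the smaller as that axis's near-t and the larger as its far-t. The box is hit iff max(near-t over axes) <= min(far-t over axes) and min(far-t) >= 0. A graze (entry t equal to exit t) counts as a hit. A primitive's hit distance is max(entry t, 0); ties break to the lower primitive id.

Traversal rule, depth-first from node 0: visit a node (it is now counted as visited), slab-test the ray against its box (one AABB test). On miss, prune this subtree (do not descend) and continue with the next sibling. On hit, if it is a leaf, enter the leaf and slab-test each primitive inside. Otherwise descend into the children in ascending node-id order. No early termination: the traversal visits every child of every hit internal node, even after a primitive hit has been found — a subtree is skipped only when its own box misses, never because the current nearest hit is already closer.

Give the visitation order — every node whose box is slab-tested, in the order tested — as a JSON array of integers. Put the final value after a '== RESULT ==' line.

Traverse from the root:
N0 x:[10,36] y:[17/2,23] z:[0,24] -> hit [10,23], descend [6, 10]
  N6 x:[16,36] y:[39/2,23] z:[0,10] -> miss, prune
  N10 x:[10,33] y:[17/2,39/2] z:[3,24] -> hit [10,39/2], descend [2, 11]
    N2 x:[10,20] y:[13,17] z:[3,18] -> hit [13,17], descend [4, 12]
      N4 x:[10,11] y:[13,14] z:[3,5] -> miss, prune
      N12 x:[14,20] y:[33/2,17] z:[16,18] -> hit [33/2,17] leaf, test {P5@t=33/2}
    N11 x:[22,33] y:[17/2,39/2] z:[12,24] -> miss, prune

Visited [0, 6, 10, 2, 4, 12, 11]. Tests: 7 box, 1 leaf. Nearest: P5.

== RESULT ==
[0, 6, 10, 2, 4, 12, 11]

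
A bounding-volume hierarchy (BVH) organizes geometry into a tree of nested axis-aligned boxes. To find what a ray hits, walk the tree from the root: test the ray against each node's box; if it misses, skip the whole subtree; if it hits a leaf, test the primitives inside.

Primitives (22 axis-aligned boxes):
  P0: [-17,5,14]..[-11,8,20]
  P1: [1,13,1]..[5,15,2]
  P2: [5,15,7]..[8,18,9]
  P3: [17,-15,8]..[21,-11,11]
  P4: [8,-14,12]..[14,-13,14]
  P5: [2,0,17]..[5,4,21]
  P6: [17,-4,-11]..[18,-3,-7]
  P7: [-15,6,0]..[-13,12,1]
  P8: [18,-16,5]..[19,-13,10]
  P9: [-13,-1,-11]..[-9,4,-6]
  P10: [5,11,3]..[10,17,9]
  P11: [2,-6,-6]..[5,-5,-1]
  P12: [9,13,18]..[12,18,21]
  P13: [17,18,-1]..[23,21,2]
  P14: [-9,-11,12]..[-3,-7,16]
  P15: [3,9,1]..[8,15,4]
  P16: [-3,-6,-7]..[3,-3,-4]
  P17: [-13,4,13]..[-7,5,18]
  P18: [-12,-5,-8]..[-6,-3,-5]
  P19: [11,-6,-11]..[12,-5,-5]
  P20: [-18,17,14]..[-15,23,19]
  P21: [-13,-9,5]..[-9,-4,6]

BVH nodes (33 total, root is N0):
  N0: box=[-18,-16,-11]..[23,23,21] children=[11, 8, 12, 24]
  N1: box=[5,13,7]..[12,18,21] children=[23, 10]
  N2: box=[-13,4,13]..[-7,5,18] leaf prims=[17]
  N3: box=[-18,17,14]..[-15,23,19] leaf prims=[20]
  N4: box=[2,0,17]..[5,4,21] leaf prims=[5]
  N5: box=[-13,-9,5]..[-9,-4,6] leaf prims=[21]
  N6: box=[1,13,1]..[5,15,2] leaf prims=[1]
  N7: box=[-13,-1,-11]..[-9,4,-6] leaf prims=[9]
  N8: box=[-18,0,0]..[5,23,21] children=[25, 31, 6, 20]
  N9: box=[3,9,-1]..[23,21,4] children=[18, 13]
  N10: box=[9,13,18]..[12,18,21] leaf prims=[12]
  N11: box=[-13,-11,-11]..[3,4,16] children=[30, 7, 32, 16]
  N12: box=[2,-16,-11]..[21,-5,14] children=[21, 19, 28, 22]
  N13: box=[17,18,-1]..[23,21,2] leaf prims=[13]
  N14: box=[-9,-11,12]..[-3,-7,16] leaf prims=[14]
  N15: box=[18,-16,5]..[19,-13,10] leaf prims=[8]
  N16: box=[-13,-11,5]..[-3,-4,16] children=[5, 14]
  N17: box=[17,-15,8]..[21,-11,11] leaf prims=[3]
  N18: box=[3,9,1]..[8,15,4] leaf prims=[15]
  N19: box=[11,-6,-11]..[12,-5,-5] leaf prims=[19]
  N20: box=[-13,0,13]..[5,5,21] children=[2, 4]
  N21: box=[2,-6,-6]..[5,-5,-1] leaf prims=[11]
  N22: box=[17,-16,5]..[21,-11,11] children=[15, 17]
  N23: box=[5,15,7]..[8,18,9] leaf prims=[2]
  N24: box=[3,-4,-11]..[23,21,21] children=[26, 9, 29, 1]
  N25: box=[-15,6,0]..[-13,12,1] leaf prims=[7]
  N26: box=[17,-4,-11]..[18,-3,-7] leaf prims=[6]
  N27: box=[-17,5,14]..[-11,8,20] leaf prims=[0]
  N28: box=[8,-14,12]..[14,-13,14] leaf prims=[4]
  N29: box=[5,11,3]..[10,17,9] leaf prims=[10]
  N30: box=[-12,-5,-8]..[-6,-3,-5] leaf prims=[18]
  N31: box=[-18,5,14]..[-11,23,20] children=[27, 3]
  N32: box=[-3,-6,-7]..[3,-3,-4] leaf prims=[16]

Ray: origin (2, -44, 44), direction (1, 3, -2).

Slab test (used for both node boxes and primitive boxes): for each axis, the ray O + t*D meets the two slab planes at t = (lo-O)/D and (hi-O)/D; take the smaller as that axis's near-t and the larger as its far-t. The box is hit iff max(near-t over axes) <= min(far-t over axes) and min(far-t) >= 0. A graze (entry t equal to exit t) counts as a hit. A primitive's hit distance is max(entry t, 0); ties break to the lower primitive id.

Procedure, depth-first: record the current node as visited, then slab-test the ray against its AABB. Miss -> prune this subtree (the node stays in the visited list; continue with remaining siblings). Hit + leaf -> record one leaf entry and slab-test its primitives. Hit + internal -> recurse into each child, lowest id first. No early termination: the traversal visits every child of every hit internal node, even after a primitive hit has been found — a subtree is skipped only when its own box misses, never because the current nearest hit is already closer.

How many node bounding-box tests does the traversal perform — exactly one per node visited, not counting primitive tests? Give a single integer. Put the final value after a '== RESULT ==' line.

Walk:
N0 x:[-20,21] y:[28/3,67/3] z:[23/2,55/2] -> hit [23/2,21], descend [8, 11, 12, 24]
  N8 x:[-20,3] y:[44/3,67/3] z:[23/2,22] -> miss, prune
  N11 x:[-15,1] y:[11,16] z:[14,55/2] -> miss, prune
  N12 x:[0,19] y:[28/3,13] z:[15,55/2] -> miss, prune
  N24 x:[1,21] y:[40/3,65/3] z:[23/2,55/2] -> hit [40/3,21], descend [1, 9, 26, 29]
    N1 x:[3,10] y:[19,62/3] z:[23/2,37/2] -> miss, prune
    N9 x:[1,21] y:[53/3,65/3] z:[20,45/2] -> hit [20,21], descend [13, 18]
      N13 x:[15,21] y:[62/3,65/3] z:[21,45/2] -> hit [21,21] leaf, test {P13@t=21}
      N18 x:[1,6] y:[53/3,59/3] z:[20,43/2] -> miss, prune
    N26 x:[15,16] y:[40/3,41/3] z:[51/2,55/2] -> miss, prune
    N29 x:[3,8] y:[55/3,61/3] z:[35/2,41/2] -> miss, prune

Summary -> nodes [0, 8, 11, 12, 24, 1, 9, 13, 18, 26, 29]; box-tests=11; leaf-entries=1; first=P13

== RESULT ==
11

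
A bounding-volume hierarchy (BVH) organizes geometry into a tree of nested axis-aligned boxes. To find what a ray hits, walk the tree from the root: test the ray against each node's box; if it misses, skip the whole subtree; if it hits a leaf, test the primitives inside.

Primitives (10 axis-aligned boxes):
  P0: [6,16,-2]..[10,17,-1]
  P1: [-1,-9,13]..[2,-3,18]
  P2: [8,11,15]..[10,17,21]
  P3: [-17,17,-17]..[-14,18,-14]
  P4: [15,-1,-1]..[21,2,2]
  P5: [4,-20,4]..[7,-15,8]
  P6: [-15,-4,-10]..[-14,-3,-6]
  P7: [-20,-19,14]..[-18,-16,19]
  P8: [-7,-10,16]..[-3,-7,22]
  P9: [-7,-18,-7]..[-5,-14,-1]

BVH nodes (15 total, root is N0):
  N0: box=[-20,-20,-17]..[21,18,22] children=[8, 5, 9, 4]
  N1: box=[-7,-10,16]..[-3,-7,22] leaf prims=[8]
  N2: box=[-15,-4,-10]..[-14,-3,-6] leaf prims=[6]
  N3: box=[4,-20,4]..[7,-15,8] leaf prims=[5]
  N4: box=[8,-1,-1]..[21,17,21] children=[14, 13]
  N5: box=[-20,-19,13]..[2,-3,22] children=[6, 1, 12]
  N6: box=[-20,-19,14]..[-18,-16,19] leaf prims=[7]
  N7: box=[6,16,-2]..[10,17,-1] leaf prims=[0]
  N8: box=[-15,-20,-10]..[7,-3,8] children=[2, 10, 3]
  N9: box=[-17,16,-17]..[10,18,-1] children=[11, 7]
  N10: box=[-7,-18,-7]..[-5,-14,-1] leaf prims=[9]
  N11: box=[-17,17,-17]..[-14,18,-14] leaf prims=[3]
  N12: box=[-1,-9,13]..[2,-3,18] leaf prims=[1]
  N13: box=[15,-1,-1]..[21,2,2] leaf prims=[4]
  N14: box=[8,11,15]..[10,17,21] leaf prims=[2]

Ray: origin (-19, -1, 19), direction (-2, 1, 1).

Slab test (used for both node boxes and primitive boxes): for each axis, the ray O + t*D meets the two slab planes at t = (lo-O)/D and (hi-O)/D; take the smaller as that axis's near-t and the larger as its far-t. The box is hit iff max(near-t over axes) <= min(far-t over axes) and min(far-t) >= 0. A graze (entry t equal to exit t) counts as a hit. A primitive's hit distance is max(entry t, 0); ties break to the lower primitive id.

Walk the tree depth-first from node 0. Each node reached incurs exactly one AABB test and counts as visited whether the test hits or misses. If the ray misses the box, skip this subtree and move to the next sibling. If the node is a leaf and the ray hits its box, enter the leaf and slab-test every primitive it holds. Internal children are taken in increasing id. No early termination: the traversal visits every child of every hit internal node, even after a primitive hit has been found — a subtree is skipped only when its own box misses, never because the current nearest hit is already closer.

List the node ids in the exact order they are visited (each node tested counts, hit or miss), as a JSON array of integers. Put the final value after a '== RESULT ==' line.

Walk:
N0 x:[-20,1/2] y:[-19,19] z:[-36,3] -> hit [-19,1/2], descend [4, 5, 8, 9]
  N4 x:[-20,-27/2] y:[0,18] z:[-20,2] -> miss, prune
  N5 x:[-21/2,1/2] y:[-18,-2] z:[-6,3] -> miss, prune
  N8 x:[-13,-2] y:[-19,-2] z:[-29,-11] -> miss, prune
  N9 x:[-29/2,-1] y:[17,19] z:[-36,-20] -> miss, prune

5 AABB tests over nodes [0, 4, 5, 8, 9]; 0 leaves entered; closest miss.

== RESULT ==
[0, 4, 5, 8, 9]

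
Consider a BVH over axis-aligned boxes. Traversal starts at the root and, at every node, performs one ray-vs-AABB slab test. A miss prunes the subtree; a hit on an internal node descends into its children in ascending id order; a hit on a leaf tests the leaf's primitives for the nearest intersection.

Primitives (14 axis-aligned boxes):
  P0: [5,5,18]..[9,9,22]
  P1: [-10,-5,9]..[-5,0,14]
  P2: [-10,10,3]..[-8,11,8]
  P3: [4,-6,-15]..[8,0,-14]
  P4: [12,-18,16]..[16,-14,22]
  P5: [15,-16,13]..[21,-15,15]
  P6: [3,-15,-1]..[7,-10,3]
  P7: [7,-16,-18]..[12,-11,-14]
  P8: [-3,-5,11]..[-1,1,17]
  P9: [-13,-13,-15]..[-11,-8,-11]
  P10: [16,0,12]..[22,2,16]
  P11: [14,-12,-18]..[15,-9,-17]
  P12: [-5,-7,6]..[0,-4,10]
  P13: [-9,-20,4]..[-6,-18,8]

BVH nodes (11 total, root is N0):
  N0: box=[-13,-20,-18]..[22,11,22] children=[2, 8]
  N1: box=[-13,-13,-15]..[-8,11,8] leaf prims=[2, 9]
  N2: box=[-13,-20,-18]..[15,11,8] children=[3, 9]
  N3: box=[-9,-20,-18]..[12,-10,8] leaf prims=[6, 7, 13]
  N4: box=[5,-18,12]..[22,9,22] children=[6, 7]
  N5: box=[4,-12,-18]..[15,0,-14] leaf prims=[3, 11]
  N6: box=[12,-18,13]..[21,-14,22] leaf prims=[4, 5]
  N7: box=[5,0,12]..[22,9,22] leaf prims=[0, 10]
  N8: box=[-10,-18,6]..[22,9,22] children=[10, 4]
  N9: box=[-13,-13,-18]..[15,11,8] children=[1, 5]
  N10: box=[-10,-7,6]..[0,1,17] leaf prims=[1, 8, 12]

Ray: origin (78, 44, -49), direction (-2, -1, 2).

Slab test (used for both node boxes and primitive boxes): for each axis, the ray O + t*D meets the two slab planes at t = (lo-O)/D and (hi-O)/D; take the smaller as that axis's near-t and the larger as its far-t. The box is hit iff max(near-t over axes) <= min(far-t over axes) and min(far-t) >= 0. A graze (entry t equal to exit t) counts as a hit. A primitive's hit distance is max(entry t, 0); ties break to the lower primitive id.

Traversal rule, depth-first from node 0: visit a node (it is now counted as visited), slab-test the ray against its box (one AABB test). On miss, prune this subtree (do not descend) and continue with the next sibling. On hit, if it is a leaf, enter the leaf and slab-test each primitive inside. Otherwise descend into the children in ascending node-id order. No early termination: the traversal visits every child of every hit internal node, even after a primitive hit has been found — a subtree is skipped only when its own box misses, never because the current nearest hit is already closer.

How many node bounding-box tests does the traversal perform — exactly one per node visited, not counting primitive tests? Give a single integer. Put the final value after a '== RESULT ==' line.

Trace the traversal:
N0 x:[28,91/2] y:[33,64] z:[31/2,71/2] -> hit [33,71/2], descend [2, 8]
  N2 x:[63/2,91/2] y:[33,64] z:[31/2,57/2] -> miss, prune
  N8 x:[28,44] y:[35,62] z:[55/2,71/2] -> hit [35,71/2], descend [4, 10]
    N4 x:[28,73/2] y:[35,62] z:[61/2,71/2] -> hit [35,71/2], descend [6, 7]
      N6 x:[57/2,33] y:[58,62] z:[31,71/2] -> miss, prune
      N7 x:[28,73/2] y:[35,44] z:[61/2,71/2] -> hit [35,71/2] leaf, test {P0@t=35, P10(miss)}
    N10 x:[39,44] y:[43,51] z:[55/2,33] -> miss, prune

Visited [0, 2, 8, 4, 6, 7, 10]. Tests: 7 box, 1 leaf. Nearest: P0.

== RESULT ==
7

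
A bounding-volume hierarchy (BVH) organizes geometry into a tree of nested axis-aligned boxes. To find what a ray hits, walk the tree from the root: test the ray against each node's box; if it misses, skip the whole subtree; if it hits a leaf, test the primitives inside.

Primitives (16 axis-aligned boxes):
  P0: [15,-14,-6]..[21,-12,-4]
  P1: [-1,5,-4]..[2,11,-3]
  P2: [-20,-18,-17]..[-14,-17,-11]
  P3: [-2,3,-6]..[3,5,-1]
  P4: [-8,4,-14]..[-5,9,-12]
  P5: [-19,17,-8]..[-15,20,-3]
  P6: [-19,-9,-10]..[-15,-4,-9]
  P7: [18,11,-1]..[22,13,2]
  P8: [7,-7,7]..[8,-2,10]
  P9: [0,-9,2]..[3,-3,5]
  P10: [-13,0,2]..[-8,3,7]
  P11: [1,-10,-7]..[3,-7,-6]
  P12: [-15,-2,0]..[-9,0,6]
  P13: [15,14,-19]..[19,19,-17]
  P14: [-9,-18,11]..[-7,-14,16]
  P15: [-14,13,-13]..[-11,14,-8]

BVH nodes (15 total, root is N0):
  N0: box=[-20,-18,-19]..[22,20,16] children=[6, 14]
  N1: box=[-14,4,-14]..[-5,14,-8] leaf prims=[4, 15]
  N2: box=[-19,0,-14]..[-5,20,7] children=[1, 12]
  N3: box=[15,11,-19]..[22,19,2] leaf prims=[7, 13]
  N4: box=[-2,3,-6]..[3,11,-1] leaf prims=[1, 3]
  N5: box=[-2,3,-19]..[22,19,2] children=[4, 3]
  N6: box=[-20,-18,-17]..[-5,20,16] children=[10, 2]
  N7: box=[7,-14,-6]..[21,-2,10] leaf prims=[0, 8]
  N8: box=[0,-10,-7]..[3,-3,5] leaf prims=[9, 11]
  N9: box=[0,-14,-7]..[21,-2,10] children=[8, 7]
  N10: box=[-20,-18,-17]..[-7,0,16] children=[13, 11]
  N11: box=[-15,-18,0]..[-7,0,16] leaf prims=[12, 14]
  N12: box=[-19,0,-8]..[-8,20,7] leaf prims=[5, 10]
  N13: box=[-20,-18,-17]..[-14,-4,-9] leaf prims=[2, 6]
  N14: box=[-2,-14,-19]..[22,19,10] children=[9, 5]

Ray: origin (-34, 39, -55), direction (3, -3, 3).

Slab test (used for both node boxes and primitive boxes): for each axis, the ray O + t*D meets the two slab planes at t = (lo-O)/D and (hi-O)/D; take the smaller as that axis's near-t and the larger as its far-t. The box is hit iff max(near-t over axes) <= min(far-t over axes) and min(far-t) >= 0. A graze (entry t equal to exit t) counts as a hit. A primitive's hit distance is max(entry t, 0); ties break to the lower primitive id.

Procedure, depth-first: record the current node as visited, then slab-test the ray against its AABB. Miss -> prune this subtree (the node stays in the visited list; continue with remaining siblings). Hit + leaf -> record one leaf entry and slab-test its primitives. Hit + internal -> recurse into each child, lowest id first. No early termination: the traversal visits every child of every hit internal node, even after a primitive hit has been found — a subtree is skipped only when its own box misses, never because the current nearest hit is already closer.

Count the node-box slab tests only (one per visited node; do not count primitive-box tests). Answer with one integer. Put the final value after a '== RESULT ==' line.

Traverse from the root:
N0 x:[14/3,56/3] y:[19/3,19] z:[12,71/3] -> hit [12,56/3], descend [6, 14]
  N6 x:[14/3,29/3] y:[19/3,19] z:[38/3,71/3] -> miss, prune
  N14 x:[32/3,56/3] y:[20/3,53/3] z:[12,65/3] -> hit [12,53/3], descend [5, 9]
    N5 x:[32/3,56/3] y:[20/3,12] z:[12,19] -> hit [12,12], descend [3, 4]
      N3 x:[49/3,56/3] y:[20/3,28/3] z:[12,19] -> miss, prune
      N4 x:[32/3,37/3] y:[28/3,12] z:[49/3,18] -> miss, prune
    N9 x:[34/3,55/3] y:[41/3,53/3] z:[16,65/3] -> hit [16,53/3], descend [7, 8]
      N7 x:[41/3,55/3] y:[41/3,53/3] z:[49/3,65/3] -> hit [49/3,53/3] leaf, test {P0@t=17, P8(miss)}
      N8 x:[34/3,37/3] y:[14,49/3] z:[16,20] -> miss, prune

9 AABB tests over nodes [0, 6, 14, 5, 3, 4, 9, 7, 8]; 1 leaf entered; closest P0.

== RESULT ==
9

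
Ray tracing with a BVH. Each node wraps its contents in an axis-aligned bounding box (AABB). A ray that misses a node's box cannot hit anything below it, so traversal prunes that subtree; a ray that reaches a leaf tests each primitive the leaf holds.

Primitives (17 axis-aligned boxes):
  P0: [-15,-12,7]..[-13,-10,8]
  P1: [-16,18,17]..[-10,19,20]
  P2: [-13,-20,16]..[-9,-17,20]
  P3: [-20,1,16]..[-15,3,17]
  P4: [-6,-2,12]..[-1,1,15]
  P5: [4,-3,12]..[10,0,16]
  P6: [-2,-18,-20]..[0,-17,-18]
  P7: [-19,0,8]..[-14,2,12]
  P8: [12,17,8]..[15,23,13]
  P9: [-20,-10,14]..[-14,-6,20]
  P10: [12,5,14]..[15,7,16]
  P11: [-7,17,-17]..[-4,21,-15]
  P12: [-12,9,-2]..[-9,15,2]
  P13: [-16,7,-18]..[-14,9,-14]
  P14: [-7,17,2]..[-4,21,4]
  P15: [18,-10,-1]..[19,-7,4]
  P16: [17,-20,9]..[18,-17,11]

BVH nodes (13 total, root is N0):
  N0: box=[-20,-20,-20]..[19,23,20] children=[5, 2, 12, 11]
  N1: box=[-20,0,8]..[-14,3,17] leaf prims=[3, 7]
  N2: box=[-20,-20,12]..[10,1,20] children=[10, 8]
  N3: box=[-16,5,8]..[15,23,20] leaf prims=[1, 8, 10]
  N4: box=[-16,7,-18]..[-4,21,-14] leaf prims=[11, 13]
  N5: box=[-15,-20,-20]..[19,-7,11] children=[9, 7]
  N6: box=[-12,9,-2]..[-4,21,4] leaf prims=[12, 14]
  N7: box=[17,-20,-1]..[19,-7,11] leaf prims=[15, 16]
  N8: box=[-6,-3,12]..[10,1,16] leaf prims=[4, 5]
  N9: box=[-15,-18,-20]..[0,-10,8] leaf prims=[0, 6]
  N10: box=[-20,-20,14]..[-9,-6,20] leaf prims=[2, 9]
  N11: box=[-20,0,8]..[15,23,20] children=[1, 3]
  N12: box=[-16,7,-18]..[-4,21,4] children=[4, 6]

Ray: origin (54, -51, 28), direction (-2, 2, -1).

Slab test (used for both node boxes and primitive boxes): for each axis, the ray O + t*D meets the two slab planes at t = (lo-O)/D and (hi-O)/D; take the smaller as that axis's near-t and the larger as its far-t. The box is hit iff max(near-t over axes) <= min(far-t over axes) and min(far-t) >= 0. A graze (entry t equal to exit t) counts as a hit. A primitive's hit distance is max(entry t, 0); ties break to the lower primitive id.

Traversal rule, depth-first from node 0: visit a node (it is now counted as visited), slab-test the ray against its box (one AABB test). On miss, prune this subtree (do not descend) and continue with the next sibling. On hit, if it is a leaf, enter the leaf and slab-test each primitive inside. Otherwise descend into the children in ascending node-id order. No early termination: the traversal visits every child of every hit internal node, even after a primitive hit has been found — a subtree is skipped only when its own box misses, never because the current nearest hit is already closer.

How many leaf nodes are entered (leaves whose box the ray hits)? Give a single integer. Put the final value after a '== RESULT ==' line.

Traverse from the root:
N0 x:[35/2,37] y:[31/2,37] z:[8,48] -> hit [35/2,37], descend [2, 5, 11, 12]
  N2 x:[22,37] y:[31/2,26] z:[8,16] -> miss, prune
  N5 x:[35/2,69/2] y:[31/2,22] z:[17,48] -> hit [35/2,22], descend [7, 9]
    N7 x:[35/2,37/2] y:[31/2,22] z:[17,29] -> hit [35/2,37/2] leaf, test {P15(miss), P16(miss)}
    N9 x:[27,69/2] y:[33/2,41/2] z:[20,48] -> miss, prune
  N11 x:[39/2,37] y:[51/2,37] z:[8,20] -> miss, prune
  N12 x:[29,35] y:[29,36] z:[24,46] -> hit [29,35], descend [4, 6]
    N4 x:[29,35] y:[29,36] z:[42,46] -> miss, prune
    N6 x:[29,33] y:[30,36] z:[24,30] -> hit [30,30] leaf, test {P12(miss), P14(miss)}

Summary -> nodes [0, 2, 5, 7, 9, 11, 12, 4, 6]; box-tests=9; leaf-entries=2; first=miss

== RESULT ==
2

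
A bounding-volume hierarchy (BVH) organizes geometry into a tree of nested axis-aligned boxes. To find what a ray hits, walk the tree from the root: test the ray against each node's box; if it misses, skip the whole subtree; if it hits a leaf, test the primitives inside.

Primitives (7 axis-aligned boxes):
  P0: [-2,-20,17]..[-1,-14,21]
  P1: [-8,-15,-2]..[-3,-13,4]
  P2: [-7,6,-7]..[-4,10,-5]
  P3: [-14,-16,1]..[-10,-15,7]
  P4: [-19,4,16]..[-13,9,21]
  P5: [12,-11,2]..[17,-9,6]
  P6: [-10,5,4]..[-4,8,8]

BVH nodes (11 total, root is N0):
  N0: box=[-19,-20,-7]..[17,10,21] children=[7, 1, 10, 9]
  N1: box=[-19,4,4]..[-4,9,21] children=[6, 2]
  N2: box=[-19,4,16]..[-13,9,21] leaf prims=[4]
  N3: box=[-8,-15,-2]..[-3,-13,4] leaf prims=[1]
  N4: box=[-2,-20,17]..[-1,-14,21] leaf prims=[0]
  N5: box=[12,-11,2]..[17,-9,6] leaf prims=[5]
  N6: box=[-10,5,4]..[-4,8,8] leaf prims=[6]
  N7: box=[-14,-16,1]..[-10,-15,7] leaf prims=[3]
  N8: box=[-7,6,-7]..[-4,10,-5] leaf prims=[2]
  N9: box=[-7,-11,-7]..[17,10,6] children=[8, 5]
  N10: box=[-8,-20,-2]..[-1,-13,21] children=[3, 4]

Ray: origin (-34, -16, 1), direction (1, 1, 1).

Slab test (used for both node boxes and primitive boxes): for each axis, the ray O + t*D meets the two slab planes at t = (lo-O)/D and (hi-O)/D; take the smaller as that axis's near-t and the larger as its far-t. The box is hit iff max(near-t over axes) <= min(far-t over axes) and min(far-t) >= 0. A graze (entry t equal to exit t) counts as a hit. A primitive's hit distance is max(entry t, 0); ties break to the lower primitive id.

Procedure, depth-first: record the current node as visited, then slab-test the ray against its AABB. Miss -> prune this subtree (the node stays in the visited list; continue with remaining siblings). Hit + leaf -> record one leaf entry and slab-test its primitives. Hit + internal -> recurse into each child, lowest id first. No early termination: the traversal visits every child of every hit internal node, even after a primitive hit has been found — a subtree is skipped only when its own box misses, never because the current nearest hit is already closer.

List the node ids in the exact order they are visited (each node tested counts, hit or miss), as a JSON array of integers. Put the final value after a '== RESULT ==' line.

Trace the traversal:
N0 x:[15,51] y:[-4,26] z:[-8,20] -> hit [15,20], descend [1, 7, 9, 10]
  N1 x:[15,30] y:[20,25] z:[3,20] -> hit [20,20], descend [2, 6]
    N2 x:[15,21] y:[20,25] z:[15,20] -> hit [20,20] leaf, test {P4@t=20}
    N6 x:[24,30] y:[21,24] z:[3,7] -> miss, prune
  N7 x:[20,24] y:[0,1] z:[0,6] -> miss, prune
  N9 x:[27,51] y:[5,26] z:[-8,5] -> miss, prune
  N10 x:[26,33] y:[-4,3] z:[-3,20] -> miss, prune

7 AABB tests over nodes [0, 1, 2, 6, 7, 9, 10]; 1 leaf entered; closest P4.

== RESULT ==
[0, 1, 2, 6, 7, 9, 10]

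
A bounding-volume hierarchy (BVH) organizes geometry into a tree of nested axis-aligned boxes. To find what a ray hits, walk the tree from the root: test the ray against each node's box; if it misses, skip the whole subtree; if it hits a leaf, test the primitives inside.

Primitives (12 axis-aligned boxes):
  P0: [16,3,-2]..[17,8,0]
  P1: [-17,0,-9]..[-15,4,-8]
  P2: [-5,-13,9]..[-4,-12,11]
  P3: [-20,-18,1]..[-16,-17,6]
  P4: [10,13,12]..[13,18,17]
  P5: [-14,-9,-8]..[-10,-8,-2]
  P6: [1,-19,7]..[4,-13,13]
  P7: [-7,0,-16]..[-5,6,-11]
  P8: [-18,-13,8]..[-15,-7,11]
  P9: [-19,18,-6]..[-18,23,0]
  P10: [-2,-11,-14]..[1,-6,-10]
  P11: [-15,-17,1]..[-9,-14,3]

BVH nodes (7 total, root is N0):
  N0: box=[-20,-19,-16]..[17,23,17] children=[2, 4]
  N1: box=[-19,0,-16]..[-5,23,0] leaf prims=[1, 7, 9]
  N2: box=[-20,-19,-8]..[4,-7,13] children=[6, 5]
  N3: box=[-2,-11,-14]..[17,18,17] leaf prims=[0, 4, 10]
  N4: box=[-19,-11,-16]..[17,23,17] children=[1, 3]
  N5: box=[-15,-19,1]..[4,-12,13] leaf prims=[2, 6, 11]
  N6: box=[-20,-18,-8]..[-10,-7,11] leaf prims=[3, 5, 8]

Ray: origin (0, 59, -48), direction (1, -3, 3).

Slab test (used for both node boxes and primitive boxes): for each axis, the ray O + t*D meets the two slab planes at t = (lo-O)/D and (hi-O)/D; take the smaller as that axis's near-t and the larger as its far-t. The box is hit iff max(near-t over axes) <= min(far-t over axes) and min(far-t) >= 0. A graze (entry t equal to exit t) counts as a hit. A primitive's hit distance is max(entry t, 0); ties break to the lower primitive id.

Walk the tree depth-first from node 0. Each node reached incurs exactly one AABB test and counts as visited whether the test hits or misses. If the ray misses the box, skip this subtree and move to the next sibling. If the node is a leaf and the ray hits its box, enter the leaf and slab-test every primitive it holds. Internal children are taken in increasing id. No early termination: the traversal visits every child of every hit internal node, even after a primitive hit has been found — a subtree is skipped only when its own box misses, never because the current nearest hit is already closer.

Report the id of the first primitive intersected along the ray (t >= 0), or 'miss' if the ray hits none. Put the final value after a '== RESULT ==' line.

Traverse from the root:
N0 x:[-20,17] y:[12,26] z:[32/3,65/3] -> hit [12,17], descend [2, 4]
  N2 x:[-20,4] y:[22,26] z:[40/3,61/3] -> miss, prune
  N4 x:[-19,17] y:[12,70/3] z:[32/3,65/3] -> hit [12,17], descend [1, 3]
    N1 x:[-19,-5] y:[12,59/3] z:[32/3,16] -> miss, prune
    N3 x:[-2,17] y:[41/3,70/3] z:[34/3,65/3] -> hit [41/3,17] leaf, test {P0(miss), P4(miss), P10(miss)}

order=[0, 2, 4, 1, 3]  |boxes|=5  |leaves|=1  hit=miss

== RESULT ==
miss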